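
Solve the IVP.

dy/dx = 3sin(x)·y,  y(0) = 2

General solution: y = Ce^(-3cos(x))
Applying IC y(0) = 2:
Particular solution: y = 2e^(3(1-cos(x)))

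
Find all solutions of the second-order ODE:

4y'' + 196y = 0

Characteristic equation: 4r² + 196 = 0
Divide by 4: r² + 49 = 0
Roots: r = ±7i (complex conjugates)
General solution: y = C₁cos(7x) + C₂sin(7x)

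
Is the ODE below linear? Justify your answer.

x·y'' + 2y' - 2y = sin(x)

Yes. Linear (y and its derivatives appear to the first power only, no products of y terms)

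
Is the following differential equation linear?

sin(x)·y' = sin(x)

Yes. Linear (y and its derivatives appear to the first power only, no products of y terms)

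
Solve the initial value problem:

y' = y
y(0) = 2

General solution: y = Ce^x
Applying IC y(0) = 2:
Particular solution: y = 2e^x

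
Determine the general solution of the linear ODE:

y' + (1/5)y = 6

Using integrating factor method:

General solution: y = 30 + Ce^(-x/5)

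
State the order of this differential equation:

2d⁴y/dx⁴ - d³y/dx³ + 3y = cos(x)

The order is 4 (highest derivative is of order 4).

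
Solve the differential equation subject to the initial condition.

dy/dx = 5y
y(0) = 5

General solution: y = Ce^(5x)
Applying IC y(0) = 5:
Particular solution: y = 5e^(5x)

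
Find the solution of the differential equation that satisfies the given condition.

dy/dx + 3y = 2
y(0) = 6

General solution: y = 2/3 + Ce^(-3x)
Applying y(0) = 6: C = 6 - 2/3 = 16/3
Particular solution: y = 2/3 + (16/3)e^(-3x)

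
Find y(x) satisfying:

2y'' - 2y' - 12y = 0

Characteristic equation: 2r² - 2r - 12 = 0
Divide by 2: r² - r - 6 = 0
Roots: r = 3, -2 (distinct real)
General solution: y = C₁e^(3x) + C₂e^(-2x)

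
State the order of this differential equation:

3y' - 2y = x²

The order is 1 (highest derivative is of order 1).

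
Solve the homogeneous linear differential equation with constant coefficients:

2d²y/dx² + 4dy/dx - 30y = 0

Characteristic equation: 2r² + 4r - 30 = 0
Divide by 2: r² + 2r - 15 = 0
Roots: r = 3, -5 (distinct real)
General solution: y = C₁e^(3x) + C₂e^(-5x)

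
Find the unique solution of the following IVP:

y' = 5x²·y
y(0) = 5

General solution: y = Ce^(5x³/3)
Applying IC y(0) = 5:
Particular solution: y = 5e^(5x³/3)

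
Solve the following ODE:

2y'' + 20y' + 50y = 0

Characteristic equation: 2r² + 20r + 50 = 0
Divide by 2: r² + 10r + 25 = 0
Factored: (r + 5)² = 0
Repeated root: r = -5
General solution: y = (C₁ + C₂x)e^(-5x)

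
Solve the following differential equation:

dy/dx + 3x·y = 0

Using integrating factor method:

General solution: y = Ce^(-3x^2/2)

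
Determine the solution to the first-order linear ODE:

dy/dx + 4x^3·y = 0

Using integrating factor method:

General solution: y = Ce^(-x^4)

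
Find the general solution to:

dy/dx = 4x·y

Separating variables and integrating:
ln|y| = 2x^2 + C

General solution: y = Ce^(2x^2)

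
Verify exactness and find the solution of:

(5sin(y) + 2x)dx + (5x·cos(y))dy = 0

Verify exactness: ∂M/∂y = ∂N/∂x ✓
Find F(x,y) such that ∂F/∂x = M, ∂F/∂y = N
Solution: 5x·sin(y) + x² = C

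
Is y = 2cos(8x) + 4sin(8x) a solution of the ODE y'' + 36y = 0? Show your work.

Verification:
y'' = -128cos(8x) - 256sin(8x)
y'' + 36y ≠ 0 (frequency mismatch: got 64 instead of 36)

No, it is not a solution.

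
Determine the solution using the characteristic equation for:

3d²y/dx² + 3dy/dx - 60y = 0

Characteristic equation: 3r² + 3r - 60 = 0
Divide by 3: r² + r - 20 = 0
Roots: r = 4, -5 (distinct real)
General solution: y = C₁e^(4x) + C₂e^(-5x)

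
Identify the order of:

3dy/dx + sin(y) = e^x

The order is 1 (highest derivative is of order 1).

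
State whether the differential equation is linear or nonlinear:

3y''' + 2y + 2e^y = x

Nonlinear (e^y is nonlinear in y)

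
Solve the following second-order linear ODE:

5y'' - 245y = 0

Characteristic equation: 5r² - 245 = 0
Divide by 5: r² - 49 = 0
Roots: r = 7, -7 (distinct real)
General solution: y = C₁e^(7x) + C₂e^(-7x)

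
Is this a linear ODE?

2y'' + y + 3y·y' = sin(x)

No. Nonlinear (product y·y')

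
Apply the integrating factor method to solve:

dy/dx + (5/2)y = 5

Using integrating factor method:

General solution: y = 2 + Ce^(-5x/2)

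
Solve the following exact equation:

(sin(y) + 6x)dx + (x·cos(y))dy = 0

Verify exactness: ∂M/∂y = ∂N/∂x ✓
Find F(x,y) such that ∂F/∂x = M, ∂F/∂y = N
Solution: x·sin(y) + 3x² = C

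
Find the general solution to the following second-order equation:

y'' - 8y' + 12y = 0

Characteristic equation: r² - 8r + 12 = 0
Roots: r = 2, 6 (distinct real)
General solution: y = C₁e^(2x) + C₂e^(6x)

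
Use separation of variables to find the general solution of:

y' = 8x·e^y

Separating variables and integrating:
-e^(-y) = 4x² + C

General solution: y = -ln(C - 4x²)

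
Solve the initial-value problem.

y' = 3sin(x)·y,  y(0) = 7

General solution: y = Ce^(-3cos(x))
Applying IC y(0) = 7:
Particular solution: y = 7e^(3(1-cos(x)))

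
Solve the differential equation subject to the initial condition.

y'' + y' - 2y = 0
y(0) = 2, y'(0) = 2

General solution: y = C₁e^x + C₂e^(-2x)
Applying ICs: C₁ = 2, C₂ = 0
Particular solution: y = 2e^x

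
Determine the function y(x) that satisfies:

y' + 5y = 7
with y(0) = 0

General solution: y = 7/5 + Ce^(-5x)
Applying y(0) = 0: C = 0 - 7/5 = -7/5
Particular solution: y = 7/5 - (7/5)e^(-5x)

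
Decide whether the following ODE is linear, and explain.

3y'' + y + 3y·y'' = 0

Nonlinear (y·y'' term)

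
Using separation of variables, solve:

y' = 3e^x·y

Separating variables and integrating:
ln|y| = 3e^x + C

General solution: y = Ce^(3e^x)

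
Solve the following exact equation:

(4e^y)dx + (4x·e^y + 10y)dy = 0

Verify exactness: ∂M/∂y = ∂N/∂x ✓
Find F(x,y) such that ∂F/∂x = M, ∂F/∂y = N
Solution: 4x·e^y + 5y² = C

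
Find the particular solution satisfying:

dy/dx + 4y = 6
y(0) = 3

General solution: y = 3/2 + Ce^(-4x)
Applying y(0) = 3: C = 3 - 3/2 = 3/2
Particular solution: y = 3/2 + (3/2)e^(-4x)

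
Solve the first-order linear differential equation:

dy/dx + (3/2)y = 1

Using integrating factor method:

General solution: y = 2/3 + Ce^(-3x/2)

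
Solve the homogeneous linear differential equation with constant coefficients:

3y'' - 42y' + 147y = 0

Characteristic equation: 3r² - 42r + 147 = 0
Divide by 3: r² - 14r + 49 = 0
Factored: (r - 7)² = 0
Repeated root: r = 7
General solution: y = (C₁ + C₂x)e^(7x)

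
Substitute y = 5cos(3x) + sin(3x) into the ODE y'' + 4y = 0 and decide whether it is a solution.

Verification:
y'' = -45cos(3x) - 9sin(3x)
y'' + 4y ≠ 0 (frequency mismatch: got 9 instead of 4)

No, it is not a solution.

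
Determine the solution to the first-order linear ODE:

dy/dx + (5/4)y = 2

Using integrating factor method:

General solution: y = 8/5 + Ce^(-5x/4)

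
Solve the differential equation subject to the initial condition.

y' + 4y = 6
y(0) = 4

General solution: y = 3/2 + Ce^(-4x)
Applying y(0) = 4: C = 4 - 3/2 = 5/2
Particular solution: y = 3/2 + (5/2)e^(-4x)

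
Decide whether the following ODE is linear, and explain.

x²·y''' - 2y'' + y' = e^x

Linear (y and its derivatives appear to the first power only, no products of y terms)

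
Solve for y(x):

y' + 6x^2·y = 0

Using integrating factor method:

General solution: y = Ce^(-2x^3)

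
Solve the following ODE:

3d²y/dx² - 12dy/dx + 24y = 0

Characteristic equation: 3r² - 12r + 24 = 0
Divide by 3: r² - 4r + 8 = 0
Roots: r = 2 ± 2i (complex conjugates)
General solution: y = e^(2x)(C₁cos(2x) + C₂sin(2x))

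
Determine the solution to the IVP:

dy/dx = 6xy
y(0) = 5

General solution: y = Ce^(3x²)
Applying IC y(0) = 5:
Particular solution: y = 5e^(3x²)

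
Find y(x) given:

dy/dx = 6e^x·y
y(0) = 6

General solution: y = Ce^(6e^x)
Applying IC y(0) = 6:
Particular solution: y = 6e^(6(e^x - 1))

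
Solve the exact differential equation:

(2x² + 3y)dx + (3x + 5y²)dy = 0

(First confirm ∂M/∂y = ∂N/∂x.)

Verify exactness: ∂M/∂y = ∂N/∂x ✓
Find F(x,y) such that ∂F/∂x = M, ∂F/∂y = N
Solution: 2x³/3 + 3xy + 5y³/3 = C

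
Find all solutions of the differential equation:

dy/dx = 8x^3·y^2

Separating variables and integrating:
-1/y = 2x^4 + C

General solution: y^-1 = -2x^4 + C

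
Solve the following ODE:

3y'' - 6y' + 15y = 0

Characteristic equation: 3r² - 6r + 15 = 0
Divide by 3: r² - 2r + 5 = 0
Roots: r = 1 ± 2i (complex conjugates)
General solution: y = e^x(C₁cos(2x) + C₂sin(2x))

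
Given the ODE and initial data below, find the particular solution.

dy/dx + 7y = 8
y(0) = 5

General solution: y = 8/7 + Ce^(-7x)
Applying y(0) = 5: C = 5 - 8/7 = 27/7
Particular solution: y = 8/7 + (27/7)e^(-7x)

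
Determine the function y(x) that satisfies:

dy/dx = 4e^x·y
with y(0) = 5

General solution: y = Ce^(4e^x)
Applying IC y(0) = 5:
Particular solution: y = 5e^(4(e^x - 1))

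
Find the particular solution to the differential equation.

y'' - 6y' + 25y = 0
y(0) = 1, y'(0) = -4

General solution: y = e^(3x)(C₁cos(4x) + C₂sin(4x))
Complex roots r = 3 ± 4i
Applying ICs: C₁ = 1, C₂ = -7/4
Particular solution: y = e^(3x)(cos(4x) - (7/4)sin(4x))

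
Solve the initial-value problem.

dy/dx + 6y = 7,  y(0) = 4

General solution: y = 7/6 + Ce^(-6x)
Applying y(0) = 4: C = 4 - 7/6 = 17/6
Particular solution: y = 7/6 + (17/6)e^(-6x)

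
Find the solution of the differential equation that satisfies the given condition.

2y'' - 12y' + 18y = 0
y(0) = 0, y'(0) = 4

General solution: y = (C₁ + C₂x)e^(3x)
Repeated root r = 3
Applying ICs: C₁ = 0, C₂ = 4
Particular solution: y = 4xe^(3x)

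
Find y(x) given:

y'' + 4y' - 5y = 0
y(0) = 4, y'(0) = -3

General solution: y = C₁e^x + C₂e^(-5x)
Applying ICs: C₁ = 17/6, C₂ = 7/6
Particular solution: y = (17/6)e^x + (7/6)e^(-5x)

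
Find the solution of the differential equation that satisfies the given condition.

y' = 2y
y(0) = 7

General solution: y = Ce^(2x)
Applying IC y(0) = 7:
Particular solution: y = 7e^(2x)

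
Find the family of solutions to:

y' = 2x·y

Separating variables and integrating:
ln|y| = x^2 + C

General solution: y = Ce^(x^2)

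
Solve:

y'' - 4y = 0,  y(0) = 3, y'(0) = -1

General solution: y = C₁e^(2x) + C₂e^(-2x)
Applying ICs: C₁ = 5/4, C₂ = 7/4
Particular solution: y = (5/4)e^(2x) + (7/4)e^(-2x)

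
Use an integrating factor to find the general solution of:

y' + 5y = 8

Using integrating factor method:

General solution: y = 8/5 + Ce^(-5x)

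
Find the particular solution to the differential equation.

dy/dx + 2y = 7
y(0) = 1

General solution: y = 7/2 + Ce^(-2x)
Applying y(0) = 1: C = 1 - 7/2 = -5/2
Particular solution: y = 7/2 - (5/2)e^(-2x)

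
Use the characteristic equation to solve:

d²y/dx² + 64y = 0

Characteristic equation: r² + 64 = 0
Roots: r = ±8i (complex conjugates)
General solution: y = C₁cos(8x) + C₂sin(8x)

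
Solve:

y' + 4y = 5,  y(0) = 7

General solution: y = 5/4 + Ce^(-4x)
Applying y(0) = 7: C = 7 - 5/4 = 23/4
Particular solution: y = 5/4 + (23/4)e^(-4x)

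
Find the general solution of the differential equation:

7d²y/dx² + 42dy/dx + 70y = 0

Characteristic equation: 7r² + 42r + 70 = 0
Divide by 7: r² + 6r + 10 = 0
Roots: r = -3 ± i (complex conjugates)
General solution: y = e^(-3x)(C₁cos(x) + C₂sin(x))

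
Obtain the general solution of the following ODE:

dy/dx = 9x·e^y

Separating variables and integrating:
-e^(-y) = 9x²/2 + C

General solution: y = -ln(C - 9x²/2)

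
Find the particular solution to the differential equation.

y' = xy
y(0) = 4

General solution: y = Ce^(x²/2)
Applying IC y(0) = 4:
Particular solution: y = 4e^(x²/2)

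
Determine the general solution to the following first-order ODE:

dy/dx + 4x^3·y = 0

Using integrating factor method:

General solution: y = Ce^(-x^4)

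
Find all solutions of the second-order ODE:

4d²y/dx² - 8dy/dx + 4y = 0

Characteristic equation: 4r² - 8r + 4 = 0
Divide by 4: r² - 2r + 1 = 0
Factored: (r - 1)² = 0
Repeated root: r = 1
General solution: y = (C₁ + C₂x)e^x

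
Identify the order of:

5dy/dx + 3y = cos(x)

The order is 1 (highest derivative is of order 1).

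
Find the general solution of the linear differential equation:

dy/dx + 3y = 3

Using integrating factor method:

General solution: y = 1 + Ce^(-3x)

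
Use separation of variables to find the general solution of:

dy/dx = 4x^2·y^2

Separating variables and integrating:
-1/y = 4x^3/3 + C

General solution: y^-1 = (-4/3)x^3 + C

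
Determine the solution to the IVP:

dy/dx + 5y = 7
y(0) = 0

General solution: y = 7/5 + Ce^(-5x)
Applying y(0) = 0: C = 0 - 7/5 = -7/5
Particular solution: y = 7/5 - (7/5)e^(-5x)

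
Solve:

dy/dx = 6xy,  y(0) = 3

General solution: y = Ce^(3x²)
Applying IC y(0) = 3:
Particular solution: y = 3e^(3x²)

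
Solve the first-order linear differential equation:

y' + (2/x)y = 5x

Using integrating factor method:

General solution: y = (5/4)x^2 + Cx^(-2)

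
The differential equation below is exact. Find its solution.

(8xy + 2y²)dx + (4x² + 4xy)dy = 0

Verify exactness: ∂M/∂y = ∂N/∂x ✓
Find F(x,y) such that ∂F/∂x = M, ∂F/∂y = N
Solution: 4x²y + 2xy² = C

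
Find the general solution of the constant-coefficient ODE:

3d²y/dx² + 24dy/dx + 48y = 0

Characteristic equation: 3r² + 24r + 48 = 0
Divide by 3: r² + 8r + 16 = 0
Factored: (r + 4)² = 0
Repeated root: r = -4
General solution: y = (C₁ + C₂x)e^(-4x)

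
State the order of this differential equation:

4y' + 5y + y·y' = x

The order is 1 (highest derivative is of order 1).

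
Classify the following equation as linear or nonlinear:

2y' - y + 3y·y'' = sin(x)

Nonlinear (y·y'' term)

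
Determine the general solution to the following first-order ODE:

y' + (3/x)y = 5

Using integrating factor method:

General solution: y = (5/4)x + Cx^(-3)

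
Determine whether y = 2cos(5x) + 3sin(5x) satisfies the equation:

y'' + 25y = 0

Verification:
y'' = -50cos(5x) - 75sin(5x)
y'' + 25y = 0 ✓

Yes, it is a solution.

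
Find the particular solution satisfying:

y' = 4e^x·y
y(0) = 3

General solution: y = Ce^(4e^x)
Applying IC y(0) = 3:
Particular solution: y = 3e^(4(e^x - 1))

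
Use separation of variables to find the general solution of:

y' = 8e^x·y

Separating variables and integrating:
ln|y| = 8e^x + C

General solution: y = Ce^(8e^x)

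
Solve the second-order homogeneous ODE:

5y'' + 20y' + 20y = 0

Characteristic equation: 5r² + 20r + 20 = 0
Divide by 5: r² + 4r + 4 = 0
Factored: (r + 2)² = 0
Repeated root: r = -2
General solution: y = (C₁ + C₂x)e^(-2x)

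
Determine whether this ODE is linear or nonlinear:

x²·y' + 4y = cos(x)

Linear (y and its derivatives appear to the first power only, no products of y terms)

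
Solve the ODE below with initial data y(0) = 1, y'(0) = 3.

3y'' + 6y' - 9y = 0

General solution: y = C₁e^x + C₂e^(-3x)
Applying ICs: C₁ = 3/2, C₂ = -1/2
Particular solution: y = (3/2)e^x - (1/2)e^(-3x)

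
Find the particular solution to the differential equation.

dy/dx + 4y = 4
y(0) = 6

General solution: y = 1 + Ce^(-4x)
Applying y(0) = 6: C = 6 - 1 = 5
Particular solution: y = 1 + 5e^(-4x)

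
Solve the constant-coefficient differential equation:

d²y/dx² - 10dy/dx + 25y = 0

Characteristic equation: r² - 10r + 25 = 0
Factored: (r - 5)² = 0
Repeated root: r = 5
General solution: y = (C₁ + C₂x)e^(5x)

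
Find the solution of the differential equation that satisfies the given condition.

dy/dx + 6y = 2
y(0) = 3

General solution: y = 1/3 + Ce^(-6x)
Applying y(0) = 3: C = 3 - 1/3 = 8/3
Particular solution: y = 1/3 + (8/3)e^(-6x)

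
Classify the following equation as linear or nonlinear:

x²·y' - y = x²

Linear (y and its derivatives appear to the first power only, no products of y terms)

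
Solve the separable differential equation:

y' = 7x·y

Separating variables and integrating:
ln|y| = 7x^2/2 + C

General solution: y = Ce^(7x^2/2)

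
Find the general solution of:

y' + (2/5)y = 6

Using integrating factor method:

General solution: y = 15 + Ce^(-2x/5)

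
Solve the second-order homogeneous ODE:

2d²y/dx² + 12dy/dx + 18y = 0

Characteristic equation: 2r² + 12r + 18 = 0
Divide by 2: r² + 6r + 9 = 0
Factored: (r + 3)² = 0
Repeated root: r = -3
General solution: y = (C₁ + C₂x)e^(-3x)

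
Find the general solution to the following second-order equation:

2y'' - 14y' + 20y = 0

Characteristic equation: 2r² - 14r + 20 = 0
Divide by 2: r² - 7r + 10 = 0
Roots: r = 2, 5 (distinct real)
General solution: y = C₁e^(2x) + C₂e^(5x)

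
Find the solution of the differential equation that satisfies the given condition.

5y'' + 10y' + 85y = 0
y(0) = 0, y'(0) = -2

General solution: y = e^(-x)(C₁cos(4x) + C₂sin(4x))
Complex roots r = -1 ± 4i
Applying ICs: C₁ = 0, C₂ = -1/2
Particular solution: y = e^(-x)(-(1/2)sin(4x))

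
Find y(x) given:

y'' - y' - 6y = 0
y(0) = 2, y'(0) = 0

General solution: y = C₁e^(3x) + C₂e^(-2x)
Applying ICs: C₁ = 4/5, C₂ = 6/5
Particular solution: y = (4/5)e^(3x) + (6/5)e^(-2x)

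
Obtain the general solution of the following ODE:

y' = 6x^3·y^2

Separating variables and integrating:
-1/y = 3x^4/2 + C

General solution: y^-1 = (-3/2)x^4 + C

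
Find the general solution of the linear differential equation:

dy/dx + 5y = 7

Using integrating factor method:

General solution: y = 7/5 + Ce^(-5x)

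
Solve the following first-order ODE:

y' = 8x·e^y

Separating variables and integrating:
-e^(-y) = 4x² + C

General solution: y = -ln(C - 4x²)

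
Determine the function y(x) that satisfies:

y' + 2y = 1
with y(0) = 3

General solution: y = 1/2 + Ce^(-2x)
Applying y(0) = 3: C = 3 - 1/2 = 5/2
Particular solution: y = 1/2 + (5/2)e^(-2x)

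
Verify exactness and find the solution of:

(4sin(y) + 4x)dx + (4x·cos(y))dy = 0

Verify exactness: ∂M/∂y = ∂N/∂x ✓
Find F(x,y) such that ∂F/∂x = M, ∂F/∂y = N
Solution: 4x·sin(y) + 2x² = C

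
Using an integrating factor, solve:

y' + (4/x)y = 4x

Using integrating factor method:

General solution: y = (2/3)x^2 + Cx^(-4)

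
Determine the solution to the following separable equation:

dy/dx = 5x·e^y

Separating variables and integrating:
-e^(-y) = 5x²/2 + C

General solution: y = -ln(C - 5x²/2)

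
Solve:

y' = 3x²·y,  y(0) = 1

General solution: y = Ce^(x³)
Applying IC y(0) = 1:
Particular solution: y = e^(x³)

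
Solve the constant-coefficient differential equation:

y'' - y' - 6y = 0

Characteristic equation: r² - r - 6 = 0
Roots: r = 3, -2 (distinct real)
General solution: y = C₁e^(3x) + C₂e^(-2x)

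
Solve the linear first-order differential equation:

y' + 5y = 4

Using integrating factor method:

General solution: y = 4/5 + Ce^(-5x)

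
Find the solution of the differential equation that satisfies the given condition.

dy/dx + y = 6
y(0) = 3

General solution: y = 6 + Ce^(-x)
Applying y(0) = 3: C = 3 - 6 = -3
Particular solution: y = 6 - 3e^(-x)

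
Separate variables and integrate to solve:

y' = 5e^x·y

Separating variables and integrating:
ln|y| = 5e^x + C

General solution: y = Ce^(5e^x)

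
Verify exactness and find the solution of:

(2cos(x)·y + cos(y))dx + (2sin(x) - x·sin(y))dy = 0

Verify exactness: ∂M/∂y = ∂N/∂x ✓
Find F(x,y) such that ∂F/∂x = M, ∂F/∂y = N
Solution: 2sin(x)·y + x·cos(y) = C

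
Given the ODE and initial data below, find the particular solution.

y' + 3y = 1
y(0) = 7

General solution: y = 1/3 + Ce^(-3x)
Applying y(0) = 7: C = 7 - 1/3 = 20/3
Particular solution: y = 1/3 + (20/3)e^(-3x)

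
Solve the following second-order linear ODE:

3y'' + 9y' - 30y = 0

Characteristic equation: 3r² + 9r - 30 = 0
Divide by 3: r² + 3r - 10 = 0
Roots: r = 2, -5 (distinct real)
General solution: y = C₁e^(2x) + C₂e^(-5x)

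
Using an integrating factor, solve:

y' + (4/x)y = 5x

Using integrating factor method:

General solution: y = (5/6)x^2 + Cx^(-4)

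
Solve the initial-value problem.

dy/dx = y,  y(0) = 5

General solution: y = Ce^x
Applying IC y(0) = 5:
Particular solution: y = 5e^x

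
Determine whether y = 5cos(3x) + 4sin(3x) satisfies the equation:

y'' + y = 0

Verification:
y'' = -45cos(3x) - 36sin(3x)
y'' + y ≠ 0 (frequency mismatch: got 9 instead of 1)

No, it is not a solution.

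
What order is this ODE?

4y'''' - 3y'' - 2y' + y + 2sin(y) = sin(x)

The order is 4 (highest derivative is of order 4).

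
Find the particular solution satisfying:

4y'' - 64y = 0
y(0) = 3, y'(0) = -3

General solution: y = C₁e^(4x) + C₂e^(-4x)
Applying ICs: C₁ = 9/8, C₂ = 15/8
Particular solution: y = (9/8)e^(4x) + (15/8)e^(-4x)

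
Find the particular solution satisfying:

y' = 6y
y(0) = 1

General solution: y = Ce^(6x)
Applying IC y(0) = 1:
Particular solution: y = e^(6x)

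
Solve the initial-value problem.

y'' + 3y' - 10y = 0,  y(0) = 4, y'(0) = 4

General solution: y = C₁e^(2x) + C₂e^(-5x)
Applying ICs: C₁ = 24/7, C₂ = 4/7
Particular solution: y = (24/7)e^(2x) + (4/7)e^(-5x)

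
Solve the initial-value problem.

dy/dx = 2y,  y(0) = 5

General solution: y = Ce^(2x)
Applying IC y(0) = 5:
Particular solution: y = 5e^(2x)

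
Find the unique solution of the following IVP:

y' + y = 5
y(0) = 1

General solution: y = 5 + Ce^(-x)
Applying y(0) = 1: C = 1 - 5 = -4
Particular solution: y = 5 - 4e^(-x)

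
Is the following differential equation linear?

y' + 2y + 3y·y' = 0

No. Nonlinear (product y·y')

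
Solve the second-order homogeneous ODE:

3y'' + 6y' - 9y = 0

Characteristic equation: 3r² + 6r - 9 = 0
Divide by 3: r² + 2r - 3 = 0
Roots: r = 1, -3 (distinct real)
General solution: y = C₁e^x + C₂e^(-3x)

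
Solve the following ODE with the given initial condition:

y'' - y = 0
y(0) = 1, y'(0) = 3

General solution: y = C₁e^x + C₂e^(-x)
Applying ICs: C₁ = 2, C₂ = -1
Particular solution: y = 2e^x - e^(-x)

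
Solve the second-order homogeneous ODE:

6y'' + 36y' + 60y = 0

Characteristic equation: 6r² + 36r + 60 = 0
Divide by 6: r² + 6r + 10 = 0
Roots: r = -3 ± i (complex conjugates)
General solution: y = e^(-3x)(C₁cos(x) + C₂sin(x))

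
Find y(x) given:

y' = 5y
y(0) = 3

General solution: y = Ce^(5x)
Applying IC y(0) = 3:
Particular solution: y = 3e^(5x)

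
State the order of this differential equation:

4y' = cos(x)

The order is 1 (highest derivative is of order 1).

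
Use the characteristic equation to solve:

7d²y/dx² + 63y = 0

Characteristic equation: 7r² + 63 = 0
Divide by 7: r² + 9 = 0
Roots: r = ±3i (complex conjugates)
General solution: y = C₁cos(3x) + C₂sin(3x)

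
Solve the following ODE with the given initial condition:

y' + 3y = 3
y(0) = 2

General solution: y = 1 + Ce^(-3x)
Applying y(0) = 2: C = 2 - 1 = 1
Particular solution: y = 1 + e^(-3x)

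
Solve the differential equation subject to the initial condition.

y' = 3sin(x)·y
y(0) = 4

General solution: y = Ce^(-3cos(x))
Applying IC y(0) = 4:
Particular solution: y = 4e^(3(1-cos(x)))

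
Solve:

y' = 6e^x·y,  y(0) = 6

General solution: y = Ce^(6e^x)
Applying IC y(0) = 6:
Particular solution: y = 6e^(6(e^x - 1))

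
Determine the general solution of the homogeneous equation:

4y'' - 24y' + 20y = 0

Characteristic equation: 4r² - 24r + 20 = 0
Divide by 4: r² - 6r + 5 = 0
Roots: r = 5, 1 (distinct real)
General solution: y = C₁e^(5x) + C₂e^x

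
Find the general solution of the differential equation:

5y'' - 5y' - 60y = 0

Characteristic equation: 5r² - 5r - 60 = 0
Divide by 5: r² - r - 12 = 0
Roots: r = 4, -3 (distinct real)
General solution: y = C₁e^(4x) + C₂e^(-3x)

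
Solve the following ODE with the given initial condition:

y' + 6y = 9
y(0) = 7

General solution: y = 3/2 + Ce^(-6x)
Applying y(0) = 7: C = 7 - 3/2 = 11/2
Particular solution: y = 3/2 + (11/2)e^(-6x)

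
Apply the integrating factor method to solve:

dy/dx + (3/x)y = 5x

Using integrating factor method:

General solution: y = x^2 + Cx^(-3)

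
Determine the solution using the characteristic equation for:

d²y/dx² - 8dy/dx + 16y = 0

Characteristic equation: r² - 8r + 16 = 0
Factored: (r - 4)² = 0
Repeated root: r = 4
General solution: y = (C₁ + C₂x)e^(4x)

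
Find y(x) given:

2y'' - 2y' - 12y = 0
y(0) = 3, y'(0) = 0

General solution: y = C₁e^(3x) + C₂e^(-2x)
Applying ICs: C₁ = 6/5, C₂ = 9/5
Particular solution: y = (6/5)e^(3x) + (9/5)e^(-2x)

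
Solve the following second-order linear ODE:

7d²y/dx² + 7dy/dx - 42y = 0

Characteristic equation: 7r² + 7r - 42 = 0
Divide by 7: r² + r - 6 = 0
Roots: r = 2, -3 (distinct real)
General solution: y = C₁e^(2x) + C₂e^(-3x)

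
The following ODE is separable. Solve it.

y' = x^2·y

Separating variables and integrating:
ln|y| = x^3/3 + C

General solution: y = Ce^(x^3/3)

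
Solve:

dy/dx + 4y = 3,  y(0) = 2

General solution: y = 3/4 + Ce^(-4x)
Applying y(0) = 2: C = 2 - 3/4 = 5/4
Particular solution: y = 3/4 + (5/4)e^(-4x)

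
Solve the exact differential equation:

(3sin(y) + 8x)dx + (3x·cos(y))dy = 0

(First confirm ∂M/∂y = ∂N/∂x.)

Verify exactness: ∂M/∂y = ∂N/∂x ✓
Find F(x,y) such that ∂F/∂x = M, ∂F/∂y = N
Solution: 3x·sin(y) + 4x² = C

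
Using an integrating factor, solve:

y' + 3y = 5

Using integrating factor method:

General solution: y = 5/3 + Ce^(-3x)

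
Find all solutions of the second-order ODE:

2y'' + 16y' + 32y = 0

Characteristic equation: 2r² + 16r + 32 = 0
Divide by 2: r² + 8r + 16 = 0
Factored: (r + 4)² = 0
Repeated root: r = -4
General solution: y = (C₁ + C₂x)e^(-4x)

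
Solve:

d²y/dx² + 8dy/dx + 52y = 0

Characteristic equation: r² + 8r + 52 = 0
Roots: r = -4 ± 6i (complex conjugates)
General solution: y = e^(-4x)(C₁cos(6x) + C₂sin(6x))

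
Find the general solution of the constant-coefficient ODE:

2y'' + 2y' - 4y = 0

Characteristic equation: 2r² + 2r - 4 = 0
Divide by 2: r² + r - 2 = 0
Roots: r = 1, -2 (distinct real)
General solution: y = C₁e^x + C₂e^(-2x)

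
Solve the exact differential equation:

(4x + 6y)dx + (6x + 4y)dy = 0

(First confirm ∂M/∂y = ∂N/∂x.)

Verify exactness: ∂M/∂y = ∂N/∂x ✓
Find F(x,y) such that ∂F/∂x = M, ∂F/∂y = N
Solution: 2x² + 6xy + 2y² = C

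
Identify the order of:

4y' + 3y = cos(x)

The order is 1 (highest derivative is of order 1).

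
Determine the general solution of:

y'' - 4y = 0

Characteristic equation: r² - 4 = 0
Roots: r = 2, -2 (distinct real)
General solution: y = C₁e^(2x) + C₂e^(-2x)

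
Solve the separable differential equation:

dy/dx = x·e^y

Separating variables and integrating:
-e^(-y) = x²/2 + C

General solution: y = -ln(C - x²/2)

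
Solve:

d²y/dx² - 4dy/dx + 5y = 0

Characteristic equation: r² - 4r + 5 = 0
Roots: r = 2 ± i (complex conjugates)
General solution: y = e^(2x)(C₁cos(x) + C₂sin(x))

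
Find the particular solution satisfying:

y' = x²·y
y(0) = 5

General solution: y = Ce^(x³/3)
Applying IC y(0) = 5:
Particular solution: y = 5e^(x³/3)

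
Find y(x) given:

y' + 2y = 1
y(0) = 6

General solution: y = 1/2 + Ce^(-2x)
Applying y(0) = 6: C = 6 - 1/2 = 11/2
Particular solution: y = 1/2 + (11/2)e^(-2x)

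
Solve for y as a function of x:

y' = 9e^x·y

Separating variables and integrating:
ln|y| = 9e^x + C

General solution: y = Ce^(9e^x)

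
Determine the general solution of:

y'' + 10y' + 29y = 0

Characteristic equation: r² + 10r + 29 = 0
Roots: r = -5 ± 2i (complex conjugates)
General solution: y = e^(-5x)(C₁cos(2x) + C₂sin(2x))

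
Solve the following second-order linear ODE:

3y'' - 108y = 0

Characteristic equation: 3r² - 108 = 0
Divide by 3: r² - 36 = 0
Roots: r = 6, -6 (distinct real)
General solution: y = C₁e^(6x) + C₂e^(-6x)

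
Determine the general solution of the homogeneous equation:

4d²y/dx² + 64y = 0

Characteristic equation: 4r² + 64 = 0
Divide by 4: r² + 16 = 0
Roots: r = ±4i (complex conjugates)
General solution: y = C₁cos(4x) + C₂sin(4x)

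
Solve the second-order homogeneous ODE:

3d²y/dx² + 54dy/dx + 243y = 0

Characteristic equation: 3r² + 54r + 243 = 0
Divide by 3: r² + 18r + 81 = 0
Factored: (r + 9)² = 0
Repeated root: r = -9
General solution: y = (C₁ + C₂x)e^(-9x)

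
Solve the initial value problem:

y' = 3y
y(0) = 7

General solution: y = Ce^(3x)
Applying IC y(0) = 7:
Particular solution: y = 7e^(3x)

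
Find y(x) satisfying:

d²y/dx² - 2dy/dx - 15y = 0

Characteristic equation: r² - 2r - 15 = 0
Roots: r = 5, -3 (distinct real)
General solution: y = C₁e^(5x) + C₂e^(-3x)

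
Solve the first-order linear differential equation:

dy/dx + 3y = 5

Using integrating factor method:

General solution: y = 5/3 + Ce^(-3x)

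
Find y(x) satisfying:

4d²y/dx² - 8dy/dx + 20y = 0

Characteristic equation: 4r² - 8r + 20 = 0
Divide by 4: r² - 2r + 5 = 0
Roots: r = 1 ± 2i (complex conjugates)
General solution: y = e^x(C₁cos(2x) + C₂sin(2x))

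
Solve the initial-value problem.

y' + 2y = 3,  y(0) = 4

General solution: y = 3/2 + Ce^(-2x)
Applying y(0) = 4: C = 4 - 3/2 = 5/2
Particular solution: y = 3/2 + (5/2)e^(-2x)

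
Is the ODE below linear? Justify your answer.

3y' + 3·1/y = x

No. Nonlinear (1/y term)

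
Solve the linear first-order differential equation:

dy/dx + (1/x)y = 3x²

Using integrating factor method:

General solution: y = (3/4)x^3 + C/x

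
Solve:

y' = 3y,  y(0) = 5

General solution: y = Ce^(3x)
Applying IC y(0) = 5:
Particular solution: y = 5e^(3x)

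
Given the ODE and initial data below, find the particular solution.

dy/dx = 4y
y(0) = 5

General solution: y = Ce^(4x)
Applying IC y(0) = 5:
Particular solution: y = 5e^(4x)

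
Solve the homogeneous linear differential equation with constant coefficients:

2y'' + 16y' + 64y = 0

Characteristic equation: 2r² + 16r + 64 = 0
Divide by 2: r² + 8r + 32 = 0
Roots: r = -4 ± 4i (complex conjugates)
General solution: y = e^(-4x)(C₁cos(4x) + C₂sin(4x))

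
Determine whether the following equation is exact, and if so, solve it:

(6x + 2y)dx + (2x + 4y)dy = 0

Verify exactness: ∂M/∂y = ∂N/∂x ✓
Find F(x,y) such that ∂F/∂x = M, ∂F/∂y = N
Solution: 3x² + 2xy + 2y² = C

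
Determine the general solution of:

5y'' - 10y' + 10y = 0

Characteristic equation: 5r² - 10r + 10 = 0
Divide by 5: r² - 2r + 2 = 0
Roots: r = 1 ± i (complex conjugates)
General solution: y = e^x(C₁cos(x) + C₂sin(x))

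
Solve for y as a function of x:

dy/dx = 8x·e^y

Separating variables and integrating:
-e^(-y) = 4x² + C

General solution: y = -ln(C - 4x²)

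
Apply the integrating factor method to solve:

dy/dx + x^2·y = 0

Using integrating factor method:

General solution: y = Ce^(-x^3/3)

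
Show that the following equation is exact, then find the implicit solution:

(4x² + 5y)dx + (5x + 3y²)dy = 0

Verify exactness: ∂M/∂y = ∂N/∂x ✓
Find F(x,y) such that ∂F/∂x = M, ∂F/∂y = N
Solution: 4x³/3 + 5xy + y³ = C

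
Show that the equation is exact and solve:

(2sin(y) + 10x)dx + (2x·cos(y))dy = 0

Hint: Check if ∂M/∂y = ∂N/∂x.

Verify exactness: ∂M/∂y = ∂N/∂x ✓
Find F(x,y) such that ∂F/∂x = M, ∂F/∂y = N
Solution: 2x·sin(y) + 5x² = C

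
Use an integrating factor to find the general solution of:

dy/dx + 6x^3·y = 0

Using integrating factor method:

General solution: y = Ce^(-3x^4/2)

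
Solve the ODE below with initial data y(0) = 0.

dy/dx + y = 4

General solution: y = 4 + Ce^(-x)
Applying y(0) = 0: C = 0 - 4 = -4
Particular solution: y = 4 - 4e^(-x)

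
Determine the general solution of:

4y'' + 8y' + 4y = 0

Characteristic equation: 4r² + 8r + 4 = 0
Divide by 4: r² + 2r + 1 = 0
Factored: (r + 1)² = 0
Repeated root: r = -1
General solution: y = (C₁ + C₂x)e^(-x)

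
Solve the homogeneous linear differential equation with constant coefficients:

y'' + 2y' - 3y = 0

Characteristic equation: r² + 2r - 3 = 0
Roots: r = 1, -3 (distinct real)
General solution: y = C₁e^x + C₂e^(-3x)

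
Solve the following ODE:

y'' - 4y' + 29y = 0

Characteristic equation: r² - 4r + 29 = 0
Roots: r = 2 ± 5i (complex conjugates)
General solution: y = e^(2x)(C₁cos(5x) + C₂sin(5x))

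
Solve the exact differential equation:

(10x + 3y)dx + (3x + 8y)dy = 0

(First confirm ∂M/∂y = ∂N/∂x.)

Verify exactness: ∂M/∂y = ∂N/∂x ✓
Find F(x,y) such that ∂F/∂x = M, ∂F/∂y = N
Solution: 5x² + 3xy + 4y² = C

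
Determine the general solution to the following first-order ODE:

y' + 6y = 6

Using integrating factor method:

General solution: y = 1 + Ce^(-6x)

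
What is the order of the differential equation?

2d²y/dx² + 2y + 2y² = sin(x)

The order is 2 (highest derivative is of order 2).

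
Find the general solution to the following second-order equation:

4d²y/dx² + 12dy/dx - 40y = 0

Characteristic equation: 4r² + 12r - 40 = 0
Divide by 4: r² + 3r - 10 = 0
Roots: r = 2, -5 (distinct real)
General solution: y = C₁e^(2x) + C₂e^(-5x)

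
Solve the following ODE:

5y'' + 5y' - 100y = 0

Characteristic equation: 5r² + 5r - 100 = 0
Divide by 5: r² + r - 20 = 0
Roots: r = 4, -5 (distinct real)
General solution: y = C₁e^(4x) + C₂e^(-5x)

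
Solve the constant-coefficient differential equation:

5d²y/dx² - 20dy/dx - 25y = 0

Characteristic equation: 5r² - 20r - 25 = 0
Divide by 5: r² - 4r - 5 = 0
Roots: r = 5, -1 (distinct real)
General solution: y = C₁e^(5x) + C₂e^(-x)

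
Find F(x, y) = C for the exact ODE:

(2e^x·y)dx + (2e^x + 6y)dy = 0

Verify exactness: ∂M/∂y = ∂N/∂x ✓
Find F(x,y) such that ∂F/∂x = M, ∂F/∂y = N
Solution: 2e^x·y + 3y² = C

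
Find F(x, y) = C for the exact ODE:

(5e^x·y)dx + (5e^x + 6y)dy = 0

Verify exactness: ∂M/∂y = ∂N/∂x ✓
Find F(x,y) such that ∂F/∂x = M, ∂F/∂y = N
Solution: 5e^x·y + 3y² = C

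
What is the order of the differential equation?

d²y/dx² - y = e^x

The order is 2 (highest derivative is of order 2).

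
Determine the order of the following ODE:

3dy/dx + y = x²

The order is 1 (highest derivative is of order 1).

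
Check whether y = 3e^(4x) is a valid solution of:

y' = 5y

Verification:
y = 3e^(4x)
y' = 12e^(4x)
But 5y = 15e^(4x)
y' ≠ 5y — the derivative does not match

No, it is not a solution.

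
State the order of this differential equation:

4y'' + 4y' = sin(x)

The order is 2 (highest derivative is of order 2).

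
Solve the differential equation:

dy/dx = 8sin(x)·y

Separating variables and integrating:
ln|y| = -8cos(x) + C

General solution: y = Ce^(-8cos(x))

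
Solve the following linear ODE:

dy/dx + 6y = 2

Using integrating factor method:

General solution: y = 1/3 + Ce^(-6x)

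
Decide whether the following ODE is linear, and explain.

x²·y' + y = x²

Linear (y and its derivatives appear to the first power only, no products of y terms)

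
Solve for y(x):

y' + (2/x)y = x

Using integrating factor method:

General solution: y = (1/4)x^2 + Cx^(-2)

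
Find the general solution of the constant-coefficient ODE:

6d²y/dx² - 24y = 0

Characteristic equation: 6r² - 24 = 0
Divide by 6: r² - 4 = 0
Roots: r = 2, -2 (distinct real)
General solution: y = C₁e^(2x) + C₂e^(-2x)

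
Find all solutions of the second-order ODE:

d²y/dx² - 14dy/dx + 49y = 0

Characteristic equation: r² - 14r + 49 = 0
Factored: (r - 7)² = 0
Repeated root: r = 7
General solution: y = (C₁ + C₂x)e^(7x)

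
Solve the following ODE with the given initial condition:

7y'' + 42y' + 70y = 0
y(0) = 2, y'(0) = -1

General solution: y = e^(-3x)(C₁cos(x) + C₂sin(x))
Complex roots r = -3 ± i
Applying ICs: C₁ = 2, C₂ = 5
Particular solution: y = e^(-3x)(2cos(x) + 5sin(x))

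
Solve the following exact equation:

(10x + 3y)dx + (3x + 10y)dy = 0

Verify exactness: ∂M/∂y = ∂N/∂x ✓
Find F(x,y) such that ∂F/∂x = M, ∂F/∂y = N
Solution: 5x² + 3xy + 5y² = C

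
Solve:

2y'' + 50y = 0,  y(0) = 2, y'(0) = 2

General solution: y = C₁cos(5x) + C₂sin(5x)
Complex roots r = ±5i
Applying ICs: C₁ = 2, C₂ = 2/5
Particular solution: y = 2cos(5x) + (2/5)sin(5x)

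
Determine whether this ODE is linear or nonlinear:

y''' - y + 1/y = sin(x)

Nonlinear (1/y term)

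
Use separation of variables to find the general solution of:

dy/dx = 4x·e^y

Separating variables and integrating:
-e^(-y) = 2x² + C

General solution: y = -ln(C - 2x²)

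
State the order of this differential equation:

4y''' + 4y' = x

The order is 3 (highest derivative is of order 3).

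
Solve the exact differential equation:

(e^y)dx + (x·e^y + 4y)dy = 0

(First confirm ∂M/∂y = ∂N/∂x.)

Verify exactness: ∂M/∂y = ∂N/∂x ✓
Find F(x,y) such that ∂F/∂x = M, ∂F/∂y = N
Solution: x·e^y + 2y² = C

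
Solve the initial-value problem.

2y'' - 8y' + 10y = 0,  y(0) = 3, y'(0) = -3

General solution: y = e^(2x)(C₁cos(x) + C₂sin(x))
Complex roots r = 2 ± i
Applying ICs: C₁ = 3, C₂ = -9
Particular solution: y = e^(2x)(3cos(x) - 9sin(x))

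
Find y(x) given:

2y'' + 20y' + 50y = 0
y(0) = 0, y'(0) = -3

General solution: y = (C₁ + C₂x)e^(-5x)
Repeated root r = -5
Applying ICs: C₁ = 0, C₂ = -3
Particular solution: y = -3xe^(-5x)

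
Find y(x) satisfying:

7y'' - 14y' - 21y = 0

Characteristic equation: 7r² - 14r - 21 = 0
Divide by 7: r² - 2r - 3 = 0
Roots: r = 3, -1 (distinct real)
General solution: y = C₁e^(3x) + C₂e^(-x)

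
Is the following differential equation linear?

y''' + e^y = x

No. Nonlinear (e^y is nonlinear in y)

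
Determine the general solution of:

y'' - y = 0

Characteristic equation: r² - 1 = 0
Roots: r = 1, -1 (distinct real)
General solution: y = C₁e^x + C₂e^(-x)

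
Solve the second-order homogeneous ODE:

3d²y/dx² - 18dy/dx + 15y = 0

Characteristic equation: 3r² - 18r + 15 = 0
Divide by 3: r² - 6r + 5 = 0
Roots: r = 5, 1 (distinct real)
General solution: y = C₁e^(5x) + C₂e^x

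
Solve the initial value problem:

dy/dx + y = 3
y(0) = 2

General solution: y = 3 + Ce^(-x)
Applying y(0) = 2: C = 2 - 3 = -1
Particular solution: y = 3 - e^(-x)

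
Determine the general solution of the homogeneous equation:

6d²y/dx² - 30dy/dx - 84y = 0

Characteristic equation: 6r² - 30r - 84 = 0
Divide by 6: r² - 5r - 14 = 0
Roots: r = 7, -2 (distinct real)
General solution: y = C₁e^(7x) + C₂e^(-2x)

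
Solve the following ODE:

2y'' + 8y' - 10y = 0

Characteristic equation: 2r² + 8r - 10 = 0
Divide by 2: r² + 4r - 5 = 0
Roots: r = 1, -5 (distinct real)
General solution: y = C₁e^x + C₂e^(-5x)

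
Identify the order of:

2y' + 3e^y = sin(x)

The order is 1 (highest derivative is of order 1).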